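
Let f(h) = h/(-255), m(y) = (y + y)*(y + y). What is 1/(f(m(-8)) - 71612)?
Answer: -255/18261316 ≈ -1.3964e-5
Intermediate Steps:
m(y) = 4*y² (m(y) = (2*y)*(2*y) = 4*y²)
f(h) = -h/255 (f(h) = h*(-1/255) = -h/255)
1/(f(m(-8)) - 71612) = 1/(-4*(-8)²/255 - 71612) = 1/(-4*64/255 - 71612) = 1/(-1/255*256 - 71612) = 1/(-256/255 - 71612) = 1/(-18261316/255) = -255/18261316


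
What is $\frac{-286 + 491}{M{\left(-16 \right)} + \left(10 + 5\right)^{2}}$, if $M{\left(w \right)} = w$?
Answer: $\frac{205}{209} \approx 0.98086$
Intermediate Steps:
$\frac{-286 + 491}{M{\left(-16 \right)} + \left(10 + 5\right)^{2}} = \frac{-286 + 491}{-16 + \left(10 + 5\right)^{2}} = \frac{205}{-16 + 15^{2}} = \frac{205}{-16 + 225} = \frac{205}{209}$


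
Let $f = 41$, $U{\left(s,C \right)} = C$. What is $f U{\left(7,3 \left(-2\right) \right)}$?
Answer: $-246$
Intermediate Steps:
$f U{\left(7,3 \left(-2\right) \right)} = 41 \cdot 3 \left(-2\right) = 41 \left(-6\right) = -246$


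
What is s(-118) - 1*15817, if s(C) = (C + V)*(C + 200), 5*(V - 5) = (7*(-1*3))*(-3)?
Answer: -120249/5 ≈ -24050.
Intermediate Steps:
V = 88/5 (V = 5 + ((7*(-1*3))*(-3))/5 = 5 + ((7*(-3))*(-3))/5 = 5 + (-21*(-3))/5 = 5 + (⅕)*63 = 5 + 63/5 = 88/5 ≈ 17.600)
s(C) = (200 + C)*(88/5 + C) (s(C) = (C + 88/5)*(C + 200) = (88/5 + C)*(200 + C) = (200 + C)*(88/5 + C))
s(-118) - 1*15817 = (3520 + (-118)² + (1088/5)*(-118)) - 1*15817 = (3520 + 13924 - 128384/5) - 15817 = -41164/5 - 15817 = -120249/5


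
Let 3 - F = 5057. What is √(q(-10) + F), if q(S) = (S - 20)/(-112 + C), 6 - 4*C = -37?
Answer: 5*I*√16374/9 ≈ 71.089*I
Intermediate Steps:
F = -5054 (F = 3 - 1*5057 = 3 - 5057 = -5054)
C = 43/4 (C = 3/2 - ¼*(-37) = 3/2 + 37/4 = 43/4 ≈ 10.750)
q(S) = 16/81 - 4*S/405 (q(S) = (S - 20)/(-112 + 43/4) = (-20 + S)/(-405/4) = (-20 + S)*(-4/405) = 16/81 - 4*S/405)
√(q(-10) + F) = √((16/81 - 4/405*(-10)) - 5054) = √((16/81 + 8/81) - 5054) = √(8/27 - 5054) = √(-136450/27) = 5*I*√16374/9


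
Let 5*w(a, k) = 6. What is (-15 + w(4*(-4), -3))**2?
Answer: 4761/25 ≈ 190.44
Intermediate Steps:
w(a, k) = 6/5 (w(a, k) = (1/5)*6 = 6/5)
(-15 + w(4*(-4), -3))**2 = (-15 + 6/5)**2 = (-69/5)**2 = 4761/25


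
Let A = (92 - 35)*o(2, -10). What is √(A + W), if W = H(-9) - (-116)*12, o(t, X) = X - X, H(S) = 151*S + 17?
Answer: 5*√2 ≈ 7.0711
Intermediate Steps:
H(S) = 17 + 151*S
o(t, X) = 0
W = 50 (W = (17 + 151*(-9)) - (-116)*12 = (17 - 1359) - 1*(-1392) = -1342 + 1392 = 50)
A = 0 (A = (92 - 35)*0 = 57*0 = 0)
√(A + W) = √(0 + 50) = √50 = 5*√2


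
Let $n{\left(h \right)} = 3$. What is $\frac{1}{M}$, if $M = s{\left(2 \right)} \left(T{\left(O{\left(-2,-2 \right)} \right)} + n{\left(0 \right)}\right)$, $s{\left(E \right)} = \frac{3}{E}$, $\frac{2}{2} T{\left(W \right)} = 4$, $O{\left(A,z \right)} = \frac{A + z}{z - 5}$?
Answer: $\frac{2}{21} \approx 0.095238$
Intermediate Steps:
$O{\left(A,z \right)} = \frac{A + z}{-5 + z}$
$T{\left(W \right)} = 4$
$M = \frac{21}{2}$ ($M = \frac{3}{2} \left(4 + 3\right) = 3 \cdot \frac{1}{2} \cdot 7 = \frac{3}{2} \cdot 7 = \frac{21}{2} \approx 10.5$)
$\frac{1}{M} = \frac{1}{\frac{21}{2}} = \frac{2}{21}$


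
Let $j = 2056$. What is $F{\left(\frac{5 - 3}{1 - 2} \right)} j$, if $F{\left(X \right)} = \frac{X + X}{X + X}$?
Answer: $2056$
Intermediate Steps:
$F{\left(X \right)} = 1$ ($F{\left(X \right)} = \frac{2 X}{2 X} = 2 X \frac{1}{2 X} = 1$)
$F{\left(\frac{5 - 3}{1 - 2} \right)} j = 1 \cdot 2056 = 2056$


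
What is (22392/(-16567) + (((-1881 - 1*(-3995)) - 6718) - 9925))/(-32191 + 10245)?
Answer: 240724335/363579382 ≈ 0.66210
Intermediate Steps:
(22392/(-16567) + (((-1881 - 1*(-3995)) - 6718) - 9925))/(-32191 + 10245) = (22392*(-1/16567) + (((-1881 + 3995) - 6718) - 9925))/(-21946) = (-22392/16567 + ((2114 - 6718) - 9925))*(-1/21946) = (-22392/16567 + (-4604 - 9925))*(-1/21946) = (-22392/16567 - 14529)*(-1/21946) = -240724335/16567*(-1/21946) = 240724335/363579382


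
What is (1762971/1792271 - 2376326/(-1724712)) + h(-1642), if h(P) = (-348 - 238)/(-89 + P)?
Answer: 2407847838155185/891797150324652 ≈ 2.7000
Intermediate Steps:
h(P) = -586/(-89 + P)
(1762971/1792271 - 2376326/(-1724712)) + h(-1642) = (1762971/1792271 - 2376326/(-1724712)) - 586/(-89 - 1642) = (1762971*(1/1792271) - 2376326*(-1/1724712)) - 586/(-1731) = (1762971/1792271 + 1188163/862356) - 586*(-1/1731) = 3649818707849/1545575650476 + 586/1731 = 2407847838155185/891797150324652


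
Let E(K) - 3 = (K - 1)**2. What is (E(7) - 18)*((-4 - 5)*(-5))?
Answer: 945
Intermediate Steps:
E(K) = 3 + (-1 + K)**2 (E(K) = 3 + (K - 1)**2 = 3 + (-1 + K)**2)
(E(7) - 18)*((-4 - 5)*(-5)) = ((3 + (-1 + 7)**2) - 18)*((-4 - 5)*(-5)) = ((3 + 6**2) - 18)*(-9*(-5)) = ((3 + 36) - 18)*45 = (39 - 18)*45 = 21*45 = 945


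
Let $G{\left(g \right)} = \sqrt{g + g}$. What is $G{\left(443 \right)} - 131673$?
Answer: $-131673 + \sqrt{886} \approx -1.3164 \cdot 10^{5}$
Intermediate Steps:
$G{\left(g \right)} = \sqrt{2} \sqrt{g}$ ($G{\left(g \right)} = \sqrt{2 g} = \sqrt{2} \sqrt{g}$)
$G{\left(443 \right)} - 131673 = \sqrt{2} \sqrt{443} - 131673 = \sqrt{886} - 131673 = -131673 + \sqrt{886}$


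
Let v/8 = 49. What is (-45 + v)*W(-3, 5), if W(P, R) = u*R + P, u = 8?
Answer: 12839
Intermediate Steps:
v = 392 (v = 8*49 = 392)
W(P, R) = P + 8*R (W(P, R) = 8*R + P = P + 8*R)
(-45 + v)*W(-3, 5) = (-45 + 392)*(-3 + 8*5) = 347*(-3 + 40) = 347*37 = 12839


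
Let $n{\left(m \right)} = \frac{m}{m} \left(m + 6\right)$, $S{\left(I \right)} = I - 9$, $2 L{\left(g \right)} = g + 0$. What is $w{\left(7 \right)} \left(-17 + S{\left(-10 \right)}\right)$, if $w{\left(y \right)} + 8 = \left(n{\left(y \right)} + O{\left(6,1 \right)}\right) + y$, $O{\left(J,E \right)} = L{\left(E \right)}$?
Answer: $-450$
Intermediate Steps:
$L{\left(g \right)} = \frac{g}{2}$ ($L{\left(g \right)} = \frac{g + 0}{2} = \frac{g}{2}$)
$S{\left(I \right)} = -9 + I$
$O{\left(J,E \right)} = \frac{E}{2}$
$n{\left(m \right)} = 6 + m$ ($n{\left(m \right)} = 1 \left(6 + m\right) = 6 + m$)
$w{\left(y \right)} = - \frac{3}{2} + 2 y$ ($w{\left(y \right)} = -8 + \left(\left(\left(6 + y\right) + \frac{1}{2} \cdot 1\right) + y\right) = -8 + \left(\left(\left(6 + y\right) + \frac{1}{2}\right) + y\right) = -8 + \left(\left(\frac{13}{2} + y\right) + y\right) = -8 + \left(\frac{13}{2} + 2 y\right) = - \frac{3}{2} + 2 y$)
$w{\left(7 \right)} \left(-17 + S{\left(-10 \right)}\right) = \left(- \frac{3}{2} + 2 \cdot 7\right) \left(-17 - 19\right) = \left(- \frac{3}{2} + 14\right) \left(-17 - 19\right) = \frac{25}{2} \left(-36\right) = -450$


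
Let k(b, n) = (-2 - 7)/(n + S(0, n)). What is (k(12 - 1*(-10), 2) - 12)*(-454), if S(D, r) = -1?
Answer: 9534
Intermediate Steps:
k(b, n) = -9/(-1 + n) (k(b, n) = (-2 - 7)/(n - 1) = -9/(-1 + n))
(k(12 - 1*(-10), 2) - 12)*(-454) = (-9/(-1 + 2) - 12)*(-454) = (-9/1 - 12)*(-454) = (-9*1 - 12)*(-454) = (-9 - 12)*(-454) = -21*(-454) = 9534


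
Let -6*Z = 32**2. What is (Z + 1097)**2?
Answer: 7722841/9 ≈ 8.5809e+5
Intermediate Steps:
Z = -512/3 (Z = -1/6*32**2 = -1/6*1024 = -512/3 ≈ -170.67)
(Z + 1097)**2 = (-512/3 + 1097)**2 = (2779/3)**2 = 7722841/9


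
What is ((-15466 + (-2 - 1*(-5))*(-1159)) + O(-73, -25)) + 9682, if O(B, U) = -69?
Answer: -9330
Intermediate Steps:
((-15466 + (-2 - 1*(-5))*(-1159)) + O(-73, -25)) + 9682 = ((-15466 + (-2 - 1*(-5))*(-1159)) - 69) + 9682 = ((-15466 + (-2 + 5)*(-1159)) - 69) + 9682 = ((-15466 + 3*(-1159)) - 69) + 9682 = ((-15466 - 3477) - 69) + 9682 = (-18943 - 69) + 9682 = -19012 + 9682 = -9330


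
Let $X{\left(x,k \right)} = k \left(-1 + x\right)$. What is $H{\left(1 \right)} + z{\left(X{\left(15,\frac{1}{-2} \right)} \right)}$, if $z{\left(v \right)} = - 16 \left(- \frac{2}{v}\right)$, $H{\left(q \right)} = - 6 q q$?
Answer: $- \frac{74}{7} \approx -10.571$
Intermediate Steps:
$H{\left(q \right)} = - 6 q^{2}$
$z{\left(v \right)} = \frac{32}{v}$
$H{\left(1 \right)} + z{\left(X{\left(15,\frac{1}{-2} \right)} \right)} = - 6 \cdot 1^{2} + \frac{32}{\frac{1}{-2} \left(-1 + 15\right)} = \left(-6\right) 1 + \frac{32}{\left(- \frac{1}{2}\right) 14} = -6 + \frac{32}{-7} = -6 + 32 \left(- \frac{1}{7}\right) = -6 - \frac{32}{7} = - \frac{74}{7}$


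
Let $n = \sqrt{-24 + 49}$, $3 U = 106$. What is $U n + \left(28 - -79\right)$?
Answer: $\frac{851}{3} \approx 283.67$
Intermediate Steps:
$U = \frac{106}{3}$ ($U = \frac{1}{3} \cdot 106 = \frac{106}{3} \approx 35.333$)
$n = 5$ ($n = \sqrt{25} = 5$)
$U n + \left(28 - -79\right) = \frac{106}{3} \cdot 5 + \left(28 - -79\right) = \frac{530}{3} + \left(28 + 79\right) = \frac{530}{3} + 107 = \frac{851}{3}$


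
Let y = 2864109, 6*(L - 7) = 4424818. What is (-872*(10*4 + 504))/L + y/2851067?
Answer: 1139637911451/3153893081405 ≈ 0.36134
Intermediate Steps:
L = 2212430/3 (L = 7 + (1/6)*4424818 = 7 + 2212409/3 = 2212430/3 ≈ 7.3748e+5)
(-872*(10*4 + 504))/L + y/2851067 = (-872*(10*4 + 504))/(2212430/3) + 2864109/2851067 = -872*(40 + 504)*(3/2212430) + 2864109*(1/2851067) = -872*544*(3/2212430) + 2864109/2851067 = -474368*3/2212430 + 2864109/2851067 = -711552/1106215 + 2864109/2851067 = 1139637911451/3153893081405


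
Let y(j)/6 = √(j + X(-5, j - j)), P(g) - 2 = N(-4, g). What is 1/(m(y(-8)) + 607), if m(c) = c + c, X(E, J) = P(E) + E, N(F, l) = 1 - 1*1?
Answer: 607/370033 - 12*I*√11/370033 ≈ 0.0016404 - 0.00010756*I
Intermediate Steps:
N(F, l) = 0 (N(F, l) = 1 - 1 = 0)
P(g) = 2 (P(g) = 2 + 0 = 2)
X(E, J) = 2 + E
y(j) = 6*√(-3 + j) (y(j) = 6*√(j + (2 - 5)) = 6*√(j - 3) = 6*√(-3 + j))
m(c) = 2*c
1/(m(y(-8)) + 607) = 1/(2*(6*√(-3 - 8)) + 607) = 1/(2*(6*√(-11)) + 607) = 1/(2*(6*(I*√11)) + 607) = 1/(2*(6*I*√11) + 607) = 1/(12*I*√11 + 607) = 1/(607 + 12*I*√11)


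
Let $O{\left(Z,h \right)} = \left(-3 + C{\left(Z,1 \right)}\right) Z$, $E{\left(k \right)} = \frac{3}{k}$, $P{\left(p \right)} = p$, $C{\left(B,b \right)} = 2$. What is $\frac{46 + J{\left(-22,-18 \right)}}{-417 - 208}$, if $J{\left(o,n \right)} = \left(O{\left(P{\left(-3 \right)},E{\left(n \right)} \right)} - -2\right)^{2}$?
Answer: $- \frac{71}{625} \approx -0.1136$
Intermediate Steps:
$O{\left(Z,h \right)} = - Z$ ($O{\left(Z,h \right)} = \left(-3 + 2\right) Z = - Z$)
$J{\left(o,n \right)} = 25$ ($J{\left(o,n \right)} = \left(\left(-1\right) \left(-3\right) - -2\right)^{2} = \left(3 + \left(-2 + 4\right)\right)^{2} = \left(3 + 2\right)^{2} = 5^{2} = 25$)
$\frac{46 + J{\left(-22,-18 \right)}}{-417 - 208} = \frac{46 + 25}{-417 - 208} = \frac{71}{-625} = 71 \left(- \frac{1}{625}\right) = - \frac{71}{625}$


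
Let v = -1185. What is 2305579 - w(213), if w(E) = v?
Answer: 2306764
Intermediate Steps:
w(E) = -1185
2305579 - w(213) = 2305579 - 1*(-1185) = 2305579 + 1185 = 2306764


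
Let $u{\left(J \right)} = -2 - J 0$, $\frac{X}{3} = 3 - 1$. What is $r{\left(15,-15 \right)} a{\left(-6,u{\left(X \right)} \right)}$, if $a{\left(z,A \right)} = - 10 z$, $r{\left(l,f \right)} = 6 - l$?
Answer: $-540$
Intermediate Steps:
$X = 6$ ($X = 3 \left(3 - 1\right) = 3 \cdot 2 = 6$)
$u{\left(J \right)} = -2$ ($u{\left(J \right)} = -2 - 0 = -2 + 0 = -2$)
$r{\left(15,-15 \right)} a{\left(-6,u{\left(X \right)} \right)} = \left(6 - 15\right) \left(\left(-10\right) \left(-6\right)\right) = \left(6 - 15\right) 60 = \left(-9\right) 60 = -540$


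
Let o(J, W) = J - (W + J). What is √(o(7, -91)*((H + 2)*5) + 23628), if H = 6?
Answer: 2*√6817 ≈ 165.13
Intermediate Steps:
o(J, W) = -W (o(J, W) = J - (J + W) = J + (-J - W) = -W)
√(o(7, -91)*((H + 2)*5) + 23628) = √((-1*(-91))*((6 + 2)*5) + 23628) = √(91*(8*5) + 23628) = √(91*40 + 23628) = √(3640 + 23628) = √27268 = 2*√6817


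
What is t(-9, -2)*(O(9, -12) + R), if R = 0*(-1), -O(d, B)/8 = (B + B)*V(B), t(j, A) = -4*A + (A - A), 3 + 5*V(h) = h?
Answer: -4608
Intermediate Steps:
V(h) = -⅗ + h/5
t(j, A) = -4*A (t(j, A) = -4*A + 0 = -4*A)
O(d, B) = -16*B*(-⅗ + B/5) (O(d, B) = -8*(B + B)*(-⅗ + B/5) = -8*2*B*(-⅗ + B/5) = -16*B*(-⅗ + B/5))
R = 0
t(-9, -2)*(O(9, -12) + R) = (-4*(-2))*((16/5)*(-12)*(3 - 1*(-12)) + 0) = 8*((16/5)*(-12)*(3 + 12) + 0) = 8*((16/5)*(-12)*15 + 0) = 8*(-576 + 0) = 8*(-576) = -4608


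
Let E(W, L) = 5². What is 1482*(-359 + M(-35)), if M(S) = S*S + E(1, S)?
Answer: 1320462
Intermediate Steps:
E(W, L) = 25
M(S) = 25 + S² (M(S) = S*S + 25 = S² + 25 = 25 + S²)
1482*(-359 + M(-35)) = 1482*(-359 + (25 + (-35)²)) = 1482*(-359 + (25 + 1225)) = 1482*(-359 + 1250) = 1482*891 = 1320462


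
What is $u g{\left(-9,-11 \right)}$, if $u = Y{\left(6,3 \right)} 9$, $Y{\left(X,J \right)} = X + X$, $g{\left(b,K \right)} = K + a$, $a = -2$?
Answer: $-1404$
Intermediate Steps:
$g{\left(b,K \right)} = -2 + K$ ($g{\left(b,K \right)} = K - 2 = -2 + K$)
$Y{\left(X,J \right)} = 2 X$
$u = 108$ ($u = 2 \cdot 6 \cdot 9 = 12 \cdot 9 = 108$)
$u g{\left(-9,-11 \right)} = 108 \left(-2 - 11\right) = 108 \left(-13\right) = -1404$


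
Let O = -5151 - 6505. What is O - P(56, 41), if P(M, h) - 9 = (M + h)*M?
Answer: -17097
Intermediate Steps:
P(M, h) = 9 + M*(M + h) (P(M, h) = 9 + (M + h)*M = 9 + M*(M + h))
O = -11656
O - P(56, 41) = -11656 - (9 + 56**2 + 56*41) = -11656 - (9 + 3136 + 2296) = -11656 - 1*5441 = -11656 - 5441 = -17097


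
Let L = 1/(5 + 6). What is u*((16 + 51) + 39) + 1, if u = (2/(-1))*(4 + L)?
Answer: -9529/11 ≈ -866.27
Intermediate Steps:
L = 1/11 ≈ 0.090909
u = -90/11 (u = (2/(-1))*(4 + 1/11) = (2*(-1))*(45/11) = -2*45/11 = -90/11 ≈ -8.1818)
u*((16 + 51) + 39) + 1 = -90*((16 + 51) + 39)/11 + 1 = -90*(67 + 39)/11 + 1 = -90/11*106 + 1 = -9540/11 + 1 = -9529/11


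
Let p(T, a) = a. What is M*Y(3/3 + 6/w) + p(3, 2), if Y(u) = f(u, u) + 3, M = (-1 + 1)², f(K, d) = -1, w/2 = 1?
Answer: 2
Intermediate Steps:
w = 2 (w = 2*1 = 2)
M = 0 (M = 0² = 0)
Y(u) = 2 (Y(u) = -1 + 3 = 2)
M*Y(3/3 + 6/w) + p(3, 2) = 0*2 + 2 = 0 + 2 = 2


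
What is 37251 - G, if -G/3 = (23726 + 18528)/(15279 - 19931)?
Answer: 86582445/2326 ≈ 37224.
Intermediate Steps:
G = 63381/2326 (G = -3*(23726 + 18528)/(15279 - 19931) = -126762/(-4652) = -126762*(-1)/4652 = -3*(-21127/2326) = 63381/2326 ≈ 27.249)
37251 - G = 37251 - 1*63381/2326 = 37251 - 63381/2326 = 86582445/2326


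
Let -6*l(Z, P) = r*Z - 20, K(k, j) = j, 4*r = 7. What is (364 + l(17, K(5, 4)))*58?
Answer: 84071/4 ≈ 21018.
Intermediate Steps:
r = 7/4 (r = (1/4)*7 = 7/4 ≈ 1.7500)
l(Z, P) = 10/3 - 7*Z/24 (l(Z, P) = -(7*Z/4 - 20)/6 = -(-20 + 7*Z/4)/6 = 10/3 - 7*Z/24)
(364 + l(17, K(5, 4)))*58 = (364 + (10/3 - 7/24*17))*58 = (364 + (10/3 - 119/24))*58 = (364 - 13/8)*58 = (2899/8)*58 = 84071/4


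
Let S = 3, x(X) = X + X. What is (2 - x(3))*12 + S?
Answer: -45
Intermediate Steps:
x(X) = 2*X
(2 - x(3))*12 + S = (2 - 2*3)*12 + 3 = (2 - 1*6)*12 + 3 = (2 - 6)*12 + 3 = -4*12 + 3 = -48 + 3 = -45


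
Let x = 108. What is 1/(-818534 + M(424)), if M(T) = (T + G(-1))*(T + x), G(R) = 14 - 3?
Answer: -1/587114 ≈ -1.7032e-6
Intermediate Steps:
G(R) = 11
M(T) = (11 + T)*(108 + T) (M(T) = (T + 11)*(T + 108) = (11 + T)*(108 + T))
1/(-818534 + M(424)) = 1/(-818534 + (1188 + 424² + 119*424)) = 1/(-818534 + (1188 + 179776 + 50456)) = 1/(-818534 + 231420) = 1/(-587114) = -1/587114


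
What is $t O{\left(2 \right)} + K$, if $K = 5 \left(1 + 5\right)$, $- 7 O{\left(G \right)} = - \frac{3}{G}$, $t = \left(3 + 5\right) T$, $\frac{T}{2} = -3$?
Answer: $\frac{138}{7} \approx 19.714$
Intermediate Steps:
$T = -6$ ($T = 2 \left(-3\right) = -6$)
$t = -48$ ($t = \left(3 + 5\right) \left(-6\right) = 8 \left(-6\right) = -48$)
$O{\left(G \right)} = \frac{3}{7 G}$ ($O{\left(G \right)} = - \frac{\left(-3\right) \frac{1}{G}}{7} = \frac{3}{7 G}$)
$K = 30$ ($K = 5 \cdot 6 = 30$)
$t O{\left(2 \right)} + K = - 48 \frac{3}{7 \cdot 2} + 30 = - 48 \cdot \frac{3}{7} \cdot \frac{1}{2} + 30 = \left(-48\right) \frac{3}{14} + 30 = - \frac{72}{7} + 30 = \frac{138}{7}$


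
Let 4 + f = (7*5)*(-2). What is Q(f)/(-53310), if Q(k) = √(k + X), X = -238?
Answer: -I*√78/26655 ≈ -0.00033134*I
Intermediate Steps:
f = -74 (f = -4 + (7*5)*(-2) = -4 + 35*(-2) = -4 - 70 = -74)
Q(k) = √(-238 + k) (Q(k) = √(k - 238) = √(-238 + k))
Q(f)/(-53310) = √(-238 - 74)/(-53310) = √(-312)*(-1/53310) = (2*I*√78)*(-1/53310) = -I*√78/26655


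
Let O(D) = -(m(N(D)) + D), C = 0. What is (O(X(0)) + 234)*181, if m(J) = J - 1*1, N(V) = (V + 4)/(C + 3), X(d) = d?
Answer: 126881/3 ≈ 42294.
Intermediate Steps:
N(V) = 4/3 + V/3 (N(V) = (V + 4)/(0 + 3) = (4 + V)/3 = (4 + V)*(⅓) = 4/3 + V/3)
m(J) = -1 + J (m(J) = J - 1 = -1 + J)
O(D) = -⅓ - 4*D/3 (O(D) = -((-1 + (4/3 + D/3)) + D) = -((⅓ + D/3) + D) = -(⅓ + 4*D/3) = -⅓ - 4*D/3)
(O(X(0)) + 234)*181 = ((-⅓ - 4/3*0) + 234)*181 = ((-⅓ + 0) + 234)*181 = (-⅓ + 234)*181 = (701/3)*181 = 126881/3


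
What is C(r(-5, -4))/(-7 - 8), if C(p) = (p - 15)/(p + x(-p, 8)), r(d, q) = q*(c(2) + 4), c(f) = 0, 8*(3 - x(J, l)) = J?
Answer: -31/225 ≈ -0.13778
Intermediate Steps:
x(J, l) = 3 - J/8
r(d, q) = 4*q (r(d, q) = q*(0 + 4) = q*4 = 4*q)
C(p) = (-15 + p)/(3 + 9*p/8) (C(p) = (p - 15)/(p + (3 - (-1)*p/8)) = (-15 + p)/(p + (3 + p/8)) = (-15 + p)/(3 + 9*p/8))
C(r(-5, -4))/(-7 - 8) = (8*(-15 + 4*(-4))/(3*(8 + 3*(4*(-4)))))/(-7 - 8) = (8*(-15 - 16)/(3*(8 + 3*(-16))))/(-15) = -8*(-31)/(45*(8 - 48)) = -8*(-31)/(45*(-40)) = -8*(-1)*(-31)/(45*40) = -1/15*31/15 = -31/225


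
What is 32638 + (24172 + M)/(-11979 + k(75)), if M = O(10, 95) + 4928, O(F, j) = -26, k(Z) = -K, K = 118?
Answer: 394792812/12097 ≈ 32636.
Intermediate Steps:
k(Z) = -118 (k(Z) = -1*118 = -118)
M = 4902 (M = -26 + 4928 = 4902)
32638 + (24172 + M)/(-11979 + k(75)) = 32638 + (24172 + 4902)/(-11979 - 118) = 32638 + 29074/(-12097) = 32638 + 29074*(-1/12097) = 32638 - 29074/12097 = 394792812/12097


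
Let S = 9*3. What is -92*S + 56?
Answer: -2428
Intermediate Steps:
S = 27
-92*S + 56 = -92*27 + 56 = -2484 + 56 = -2428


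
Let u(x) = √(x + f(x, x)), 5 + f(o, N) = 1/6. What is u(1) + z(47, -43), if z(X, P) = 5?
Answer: 5 + I*√138/6 ≈ 5.0 + 1.9579*I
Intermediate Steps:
f(o, N) = -29/6 (f(o, N) = -5 + 1/6 = -5 + ⅙ = -29/6)
u(x) = √(-29/6 + x) (u(x) = √(x - 29/6) = √(-29/6 + x))
u(1) + z(47, -43) = √(-174 + 36*1)/6 + 5 = √(-174 + 36)/6 + 5 = √(-138)/6 + 5 = (I*√138)/6 + 5 = I*√138/6 + 5 = 5 + I*√138/6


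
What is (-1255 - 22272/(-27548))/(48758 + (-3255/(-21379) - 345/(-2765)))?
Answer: -102118978455179/3970004070935344 ≈ -0.025723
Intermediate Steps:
(-1255 - 22272/(-27548))/(48758 + (-3255/(-21379) - 345/(-2765))) = (-1255 - 22272*(-1/27548))/(48758 + (-3255*(-1/21379) - 345*(-1/2765))) = (-1255 + 5568/6887)/(48758 + (3255/21379 + 69/553)) = -8637617/(6887*(48758 + 3275166/11822587)) = -8637617/(6887*576448972112/11822587) = -8637617/6887*11822587/576448972112 = -102118978455179/3970004070935344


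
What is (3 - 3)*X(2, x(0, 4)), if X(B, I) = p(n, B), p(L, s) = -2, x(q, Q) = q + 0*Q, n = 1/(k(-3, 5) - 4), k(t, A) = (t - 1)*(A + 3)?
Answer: 0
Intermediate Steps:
k(t, A) = (-1 + t)*(3 + A)
n = -1/36 (n = 1/((-3 - 1*5 + 3*(-3) + 5*(-3)) - 4) = 1/((-3 - 5 - 9 - 15) - 4) = 1/(-32 - 4) = 1/(-36) = -1/36 ≈ -0.027778)
x(q, Q) = q (x(q, Q) = q + 0 = q)
X(B, I) = -2
(3 - 3)*X(2, x(0, 4)) = (3 - 3)*(-2) = 0*(-2) = 0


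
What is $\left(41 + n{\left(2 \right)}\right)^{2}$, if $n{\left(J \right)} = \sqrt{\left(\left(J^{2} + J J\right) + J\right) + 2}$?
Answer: $1693 + 164 \sqrt{3} \approx 1977.1$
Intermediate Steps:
$n{\left(J \right)} = \sqrt{2 + J + 2 J^{2}}$ ($n{\left(J \right)} = \sqrt{\left(\left(J^{2} + J^{2}\right) + J\right) + 2} = \sqrt{\left(2 J^{2} + J\right) + 2} = \sqrt{\left(J + 2 J^{2}\right) + 2} = \sqrt{2 + J + 2 J^{2}}$)
$\left(41 + n{\left(2 \right)}\right)^{2} = \left(41 + \sqrt{2 + 2 + 2 \cdot 2^{2}}\right)^{2} = \left(41 + \sqrt{2 + 2 + 2 \cdot 4}\right)^{2} = \left(41 + \sqrt{2 + 2 + 8}\right)^{2} = \left(41 + \sqrt{12}\right)^{2} = \left(41 + 2 \sqrt{3}\right)^{2}$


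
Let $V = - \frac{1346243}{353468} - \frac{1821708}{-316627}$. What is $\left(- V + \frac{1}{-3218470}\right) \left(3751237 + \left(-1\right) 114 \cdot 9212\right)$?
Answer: $- \frac{946086947824859139084387}{180101578124946460} \approx -5.2531 \cdot 10^{6}$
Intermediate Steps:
$V = \frac{217658600983}{111917512436}$ ($V = \left(-1346243\right) \frac{1}{353468} - - \frac{1821708}{316627} = - \frac{1346243}{353468} + \frac{1821708}{316627} = \frac{217658600983}{111917512436} \approx 1.9448$)
$\left(- V + \frac{1}{-3218470}\right) \left(3751237 + \left(-1\right) 114 \cdot 9212\right) = \left(\left(-1\right) \frac{217658600983}{111917512436} + \frac{1}{-3218470}\right) \left(3751237 + \left(-1\right) 114 \cdot 9212\right) = \left(- \frac{217658600983}{111917512436} - \frac{1}{3218470}\right) \left(3751237 - 1050168\right) = - \frac{350263894711634223 \left(3751237 - 1050168\right)}{180101578124946460} = \left(- \frac{350263894711634223}{180101578124946460}\right) 2701069 = - \frac{946086947824859139084387}{180101578124946460}$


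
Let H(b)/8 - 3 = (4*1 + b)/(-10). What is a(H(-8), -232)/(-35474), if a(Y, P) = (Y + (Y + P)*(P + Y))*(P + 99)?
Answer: 69775524/443425 ≈ 157.36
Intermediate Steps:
H(b) = 104/5 - 4*b/5 (H(b) = 24 + 8*((4*1 + b)/(-10)) = 24 + 8*((4 + b)*(-⅒)) = 24 + 8*(-⅖ - b/10) = 24 + (-16/5 - 4*b/5) = 104/5 - 4*b/5)
a(Y, P) = (99 + P)*(Y + (P + Y)²) (a(Y, P) = (Y + (P + Y)*(P + Y))*(99 + P) = (Y + (P + Y)²)*(99 + P) = (99 + P)*(Y + (P + Y)²))
a(H(-8), -232)/(-35474) = (99*(104/5 - ⅘*(-8)) + 99*(-232 + (104/5 - ⅘*(-8)))² - 232*(104/5 - ⅘*(-8)) - 232*(-232 + (104/5 - ⅘*(-8)))²)/(-35474) = (99*(104/5 + 32/5) + 99*(-232 + (104/5 + 32/5))² - 232*(104/5 + 32/5) - 232*(-232 + (104/5 + 32/5))²)*(-1/35474) = (99*(136/5) + 99*(-232 + 136/5)² - 232*136/5 - 232*(-232 + 136/5)²)*(-1/35474) = (13464/5 + 99*(-1024/5)² - 31552/5 - 232*(-1024/5)²)*(-1/35474) = (13464/5 + 99*(1048576/25) - 31552/5 - 232*1048576/25)*(-1/35474) = (13464/5 + 103809024/25 - 31552/5 - 243269632/25)*(-1/35474) = -139551048/25*(-1/35474) = 69775524/443425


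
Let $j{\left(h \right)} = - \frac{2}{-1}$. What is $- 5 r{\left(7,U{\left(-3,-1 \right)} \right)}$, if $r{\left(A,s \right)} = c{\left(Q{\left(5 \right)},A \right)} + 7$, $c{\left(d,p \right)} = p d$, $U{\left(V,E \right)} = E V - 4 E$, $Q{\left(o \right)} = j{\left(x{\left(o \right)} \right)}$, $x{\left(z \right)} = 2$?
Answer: $-105$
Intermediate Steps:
$j{\left(h \right)} = 2$ ($j{\left(h \right)} = \left(-2\right) \left(-1\right) = 2$)
$Q{\left(o \right)} = 2$
$U{\left(V,E \right)} = - 4 E + E V$
$c{\left(d,p \right)} = d p$
$r{\left(A,s \right)} = 7 + 2 A$ ($r{\left(A,s \right)} = 2 A + 7 = 7 + 2 A$)
$- 5 r{\left(7,U{\left(-3,-1 \right)} \right)} = - 5 \left(7 + 2 \cdot 7\right) = - 5 \left(7 + 14\right) = \left(-5\right) 21 = -105$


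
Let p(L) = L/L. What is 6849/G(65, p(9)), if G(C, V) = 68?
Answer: 6849/68 ≈ 100.72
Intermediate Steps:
p(L) = 1
6849/G(65, p(9)) = 6849/68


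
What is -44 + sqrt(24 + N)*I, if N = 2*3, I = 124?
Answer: -44 + 124*sqrt(30) ≈ 635.18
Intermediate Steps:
N = 6
-44 + sqrt(24 + N)*I = -44 + sqrt(24 + 6)*124 = -44 + sqrt(30)*124 = -44 + 124*sqrt(30)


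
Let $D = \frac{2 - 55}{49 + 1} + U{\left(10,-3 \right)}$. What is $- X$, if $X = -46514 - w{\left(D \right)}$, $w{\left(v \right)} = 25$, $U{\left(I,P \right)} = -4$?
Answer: $46539$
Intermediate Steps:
$D = - \frac{253}{50}$ ($D = \frac{2 - 55}{49 + 1} - 4 = - \frac{53}{50} - 4 = - \frac{253}{50} \approx -5.06$)
$X = -46539$ ($X = -46514 - 25 = -46539$)
$- X = \left(-1\right) \left(-46539\right) = 46539$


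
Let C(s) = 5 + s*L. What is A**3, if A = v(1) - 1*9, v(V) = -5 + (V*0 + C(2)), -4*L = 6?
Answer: -1728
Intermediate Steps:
L = -3/2 (L = -1/4*6 = -3/2 ≈ -1.5000)
C(s) = 5 - 3*s/2 (C(s) = 5 + s*(-3/2) = 5 - 3*s/2)
v(V) = -3 (v(V) = -5 + (V*0 + (5 - 3/2*2)) = -5 + (0 + (5 - 3)) = -5 + (0 + 2) = -5 + 2 = -3)
A = -12 (A = -3 - 1*9 = -3 - 9 = -12)
A**3 = (-12)**3 = -1728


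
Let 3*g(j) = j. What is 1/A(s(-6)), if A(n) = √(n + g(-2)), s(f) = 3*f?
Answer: -I*√42/28 ≈ -0.23146*I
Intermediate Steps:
g(j) = j/3
A(n) = √(-⅔ + n) (A(n) = √(n + (⅓)*(-2)) = √(n - ⅔) = √(-⅔ + n))
1/A(s(-6)) = 1/(√(-6 + 9*(3*(-6)))/3) = 1/(√(-6 + 9*(-18))/3) = 1/(√(-6 - 162)/3) = 1/(√(-168)/3) = 1/((2*I*√42)/3) = 1/(2*I*√42/3) = -I*√42/28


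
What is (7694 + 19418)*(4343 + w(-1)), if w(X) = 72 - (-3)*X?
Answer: 119618144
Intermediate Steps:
w(X) = 72 + 3*X
(7694 + 19418)*(4343 + w(-1)) = (7694 + 19418)*(4343 + (72 + 3*(-1))) = 27112*(4343 + (72 - 3)) = 27112*(4343 + 69) = 27112*4412 = 119618144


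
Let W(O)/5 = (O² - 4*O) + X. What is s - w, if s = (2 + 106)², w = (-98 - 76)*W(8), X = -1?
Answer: 38634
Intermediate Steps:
W(O) = -5 - 20*O + 5*O² (W(O) = 5*((O² - 4*O) - 1) = 5*(-1 + O² - 4*O) = -5 - 20*O + 5*O²)
w = -26970 (w = (-98 - 76)*(-5 - 20*8 + 5*8²) = -174*(-5 - 160 + 5*64) = -174*(-5 - 160 + 320) = -174*155 = -26970)
s = 11664 (s = 108² = 11664)
s - w = 11664 - 1*(-26970) = 11664 + 26970 = 38634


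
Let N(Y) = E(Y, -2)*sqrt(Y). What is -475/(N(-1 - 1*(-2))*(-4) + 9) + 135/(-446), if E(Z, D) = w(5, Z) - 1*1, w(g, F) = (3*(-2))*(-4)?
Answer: 200645/37018 ≈ 5.4202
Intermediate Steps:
w(g, F) = 24 (w(g, F) = -6*(-4) = 24)
E(Z, D) = 23 (E(Z, D) = 24 - 1*1 = 24 - 1 = 23)
N(Y) = 23*sqrt(Y)
-475/(N(-1 - 1*(-2))*(-4) + 9) + 135/(-446) = -475/((23*sqrt(-1 - 1*(-2)))*(-4) + 9) + 135/(-446) = -475/((23*sqrt(-1 + 2))*(-4) + 9) + 135*(-1/446) = -475/((23*sqrt(1))*(-4) + 9) - 135/446 = -475/((23*1)*(-4) + 9) - 135/446 = -475/(23*(-4) + 9) - 135/446 = -475/(-92 + 9) - 135/446 = -475/(-83) - 135/446 = -475*(-1/83) - 135/446 = 475/83 - 135/446 = 200645/37018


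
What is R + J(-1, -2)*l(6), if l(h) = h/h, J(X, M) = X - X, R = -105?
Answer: -105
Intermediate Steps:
J(X, M) = 0
l(h) = 1
R + J(-1, -2)*l(6) = -105 + 0*1 = -105 + 0 = -105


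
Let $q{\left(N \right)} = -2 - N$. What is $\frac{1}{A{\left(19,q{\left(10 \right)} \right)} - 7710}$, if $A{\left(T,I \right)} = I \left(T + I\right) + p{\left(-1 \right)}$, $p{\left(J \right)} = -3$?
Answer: $- \frac{1}{7797} \approx -0.00012825$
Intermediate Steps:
$A{\left(T,I \right)} = -3 + I \left(I + T\right)$ ($A{\left(T,I \right)} = I \left(T + I\right) - 3 = I \left(I + T\right) - 3 = -3 + I \left(I + T\right)$)
$\frac{1}{A{\left(19,q{\left(10 \right)} \right)} - 7710} = \frac{1}{\left(-3 + \left(-2 - 10\right)^{2} + \left(-2 - 10\right) 19\right) - 7710} = \frac{1}{\left(-3 + \left(-12\right)^{2} - 228\right) - 7710} = \frac{1}{\left(-3 + 144 - 228\right) - 7710} = \frac{1}{-87 - 7710} = \frac{1}{-7797} = - \frac{1}{7797}$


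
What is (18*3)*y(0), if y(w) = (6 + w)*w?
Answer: 0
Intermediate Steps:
y(w) = w*(6 + w)
(18*3)*y(0) = (18*3)*(0*(6 + 0)) = 54*(0*6) = 54*0 = 0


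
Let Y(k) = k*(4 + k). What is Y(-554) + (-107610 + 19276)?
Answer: 216366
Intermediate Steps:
Y(-554) + (-107610 + 19276) = -554*(4 - 554) + (-107610 + 19276) = -554*(-550) - 88334 = 304700 - 88334 = 216366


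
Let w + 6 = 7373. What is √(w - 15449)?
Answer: 3*I*√898 ≈ 89.9*I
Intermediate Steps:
w = 7367 (w = -6 + 7373 = 7367)
√(w - 15449) = √(7367 - 15449) = √(-8082) = 3*I*√898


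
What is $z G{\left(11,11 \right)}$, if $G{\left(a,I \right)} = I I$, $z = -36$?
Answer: $-4356$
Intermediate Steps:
$G{\left(a,I \right)} = I^{2}$
$z G{\left(11,11 \right)} = - 36 \cdot 11^{2} = \left(-36\right) 121 = -4356$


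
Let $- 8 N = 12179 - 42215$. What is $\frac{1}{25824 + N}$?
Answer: $\frac{2}{59157} \approx 3.3808 \cdot 10^{-5}$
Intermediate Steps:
$N = \frac{7509}{2}$ ($N = - \frac{12179 - 42215}{8} = \left(- \frac{1}{8}\right) \left(-30036\right) = \frac{7509}{2} \approx 3754.5$)
$\frac{1}{25824 + N} = \frac{1}{25824 + \frac{7509}{2}} = \frac{1}{\frac{59157}{2}} = \frac{2}{59157}$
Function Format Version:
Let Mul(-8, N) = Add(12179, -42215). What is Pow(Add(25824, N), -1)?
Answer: Rational(2, 59157) ≈ 3.3808e-5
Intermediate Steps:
N = Rational(7509, 2) (N = Mul(Rational(-1, 8), Add(12179, -42215)) = Mul(Rational(-1, 8), -30036) = Rational(7509, 2) ≈ 3754.5)
Pow(Add(25824, N), -1) = Pow(Add(25824, Rational(7509, 2)), -1) = Pow(Rational(59157, 2), -1) = Rational(2, 59157)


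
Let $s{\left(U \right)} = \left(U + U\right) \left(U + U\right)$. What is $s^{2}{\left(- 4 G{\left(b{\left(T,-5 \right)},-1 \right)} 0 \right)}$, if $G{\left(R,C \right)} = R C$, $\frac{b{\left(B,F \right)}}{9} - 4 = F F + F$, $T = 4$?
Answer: $0$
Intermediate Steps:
$b{\left(B,F \right)} = 36 + 9 F + 9 F^{2}$ ($b{\left(B,F \right)} = 36 + 9 \left(F F + F\right) = 36 + 9 \left(F^{2} + F\right) = 36 + 9 \left(F + F^{2}\right) = 36 + \left(9 F + 9 F^{2}\right) = 36 + 9 F + 9 F^{2}$)
$G{\left(R,C \right)} = C R$
$s{\left(U \right)} = 4 U^{2}$ ($s{\left(U \right)} = 2 U 2 U = 4 U^{2}$)
$s^{2}{\left(- 4 G{\left(b{\left(T,-5 \right)},-1 \right)} 0 \right)} = \left(4 \left(- 4 \left(- (36 + 9 \left(-5\right) + 9 \left(-5\right)^{2})\right) 0\right)^{2}\right)^{2} = \left(4 \left(- 4 \left(- (36 - 45 + 9 \cdot 25)\right) 0\right)^{2}\right)^{2} = \left(4 \left(- 4 \left(- (36 - 45 + 225)\right) 0\right)^{2}\right)^{2} = \left(4 \left(- 4 \left(\left(-1\right) 216\right) 0\right)^{2}\right)^{2} = \left(4 \left(\left(-4\right) \left(-216\right) 0\right)^{2}\right)^{2} = \left(4 \left(864 \cdot 0\right)^{2}\right)^{2} = \left(4 \cdot 0^{2}\right)^{2} = \left(4 \cdot 0\right)^{2} = 0^{2} = 0$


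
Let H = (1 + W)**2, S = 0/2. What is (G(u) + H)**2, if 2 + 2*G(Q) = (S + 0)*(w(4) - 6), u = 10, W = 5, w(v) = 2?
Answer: 1225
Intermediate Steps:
S = 0 (S = 0*(1/2) = 0)
G(Q) = -1 (G(Q) = -1 + ((0 + 0)*(2 - 6))/2 = -1 + (0*(-4))/2 = -1 + (1/2)*0 = -1 + 0 = -1)
H = 36 (H = (1 + 5)**2 = 6**2 = 36)
(G(u) + H)**2 = (-1 + 36)**2 = 35**2 = 1225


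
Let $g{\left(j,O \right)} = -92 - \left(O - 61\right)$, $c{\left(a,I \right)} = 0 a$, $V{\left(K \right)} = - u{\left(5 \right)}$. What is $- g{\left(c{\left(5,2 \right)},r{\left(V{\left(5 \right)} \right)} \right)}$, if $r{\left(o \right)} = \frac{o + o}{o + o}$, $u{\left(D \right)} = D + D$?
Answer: $32$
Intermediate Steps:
$u{\left(D \right)} = 2 D$
$V{\left(K \right)} = -10$ ($V{\left(K \right)} = - 2 \cdot 5 = \left(-1\right) 10 = -10$)
$c{\left(a,I \right)} = 0$
$r{\left(o \right)} = 1$ ($r{\left(o \right)} = \frac{2 o}{2 o} = 2 o \frac{1}{2 o} = 1$)
$g{\left(j,O \right)} = -31 - O$ ($g{\left(j,O \right)} = -92 - \left(-61 + O\right) = -31 - O$)
$- g{\left(c{\left(5,2 \right)},r{\left(V{\left(5 \right)} \right)} \right)} = - (-31 - 1) = \left(-1\right) \left(-32\right) = 32$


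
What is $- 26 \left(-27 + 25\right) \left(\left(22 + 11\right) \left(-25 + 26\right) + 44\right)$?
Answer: $4004$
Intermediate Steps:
$- 26 \left(-27 + 25\right) \left(\left(22 + 11\right) \left(-25 + 26\right) + 44\right) = - 26 \left(- 2 \left(33 \cdot 1 + 44\right)\right) = - 26 \left(- 2 \left(33 + 44\right)\right) = - 26 \left(\left(-2\right) 77\right) = \left(-26\right) \left(-154\right) = 4004$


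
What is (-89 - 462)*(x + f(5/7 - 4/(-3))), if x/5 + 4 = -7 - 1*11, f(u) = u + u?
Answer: 1225424/21 ≈ 58354.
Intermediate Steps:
f(u) = 2*u
x = -110 (x = -20 + 5*(-7 - 1*11) = -20 + 5*(-7 - 11) = -20 + 5*(-18) = -20 - 90 = -110)
(-89 - 462)*(x + f(5/7 - 4/(-3))) = (-89 - 462)*(-110 + 2*(5/7 - 4/(-3))) = -551*(-110 + 2*(5*(⅐) - 4*(-⅓))) = -551*(-110 + 2*(5/7 + 4/3)) = -551*(-110 + 2*(43/21)) = -551*(-110 + 86/21) = -551*(-2224/21) = 1225424/21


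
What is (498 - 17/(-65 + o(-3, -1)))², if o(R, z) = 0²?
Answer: 1048917769/4225 ≈ 2.4826e+5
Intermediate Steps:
o(R, z) = 0
(498 - 17/(-65 + o(-3, -1)))² = (498 - 17/(-65 + 0))² = (498 - 17/(-65))² = (498 - 17*(-1/65))² = (498 + 17/65)² = (32387/65)² = 1048917769/4225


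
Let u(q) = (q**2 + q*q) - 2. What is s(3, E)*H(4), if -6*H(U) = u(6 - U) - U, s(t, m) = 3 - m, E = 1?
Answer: -2/3 ≈ -0.66667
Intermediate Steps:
u(q) = -2 + 2*q**2 (u(q) = (q**2 + q**2) - 2 = 2*q**2 - 2 = -2 + 2*q**2)
H(U) = 1/3 - (6 - U)**2/3 + U/6 (H(U) = -((-2 + 2*(6 - U)**2) - U)/6 = -(-2 - U + 2*(6 - U)**2)/6 = 1/3 - (6 - U)**2/3 + U/6)
s(3, E)*H(4) = (3 - 1*1)*(1/3 - (-6 + 4)**2/3 + (1/6)*4) = (3 - 1)*(1/3 - 1/3*(-2)**2 + 2/3) = 2*(1/3 - 1/3*4 + 2/3) = 2*(1/3 - 4/3 + 2/3) = 2*(-1/3) = -2/3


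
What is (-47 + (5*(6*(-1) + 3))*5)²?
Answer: 14884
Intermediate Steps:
(-47 + (5*(6*(-1) + 3))*5)² = (-47 + (5*(-6 + 3))*5)² = (-47 + (5*(-3))*5)² = (-47 - 15*5)² = (-47 - 75)² = (-122)² = 14884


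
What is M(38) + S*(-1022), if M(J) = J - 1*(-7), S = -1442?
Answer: 1473769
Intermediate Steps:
M(J) = 7 + J (M(J) = J + 7 = 7 + J)
M(38) + S*(-1022) = (7 + 38) - 1442*(-1022) = 45 + 1473724 = 1473769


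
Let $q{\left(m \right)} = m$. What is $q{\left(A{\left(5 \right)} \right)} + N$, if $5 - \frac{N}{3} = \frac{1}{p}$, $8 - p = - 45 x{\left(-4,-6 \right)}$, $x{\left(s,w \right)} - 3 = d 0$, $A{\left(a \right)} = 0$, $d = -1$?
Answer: $\frac{2142}{143} \approx 14.979$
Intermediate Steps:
$x{\left(s,w \right)} = 3$ ($x{\left(s,w \right)} = 3 - 0 = 3 + 0 = 3$)
$p = 143$ ($p = 8 - \left(-45\right) 3 = 8 - -135 = 8 + 135 = 143$)
$N = \frac{2142}{143}$ ($N = 15 - \frac{3}{143} = \frac{2142}{143} \approx 14.979$)
$q{\left(A{\left(5 \right)} \right)} + N = 0 + \frac{2142}{143} = \frac{2142}{143}$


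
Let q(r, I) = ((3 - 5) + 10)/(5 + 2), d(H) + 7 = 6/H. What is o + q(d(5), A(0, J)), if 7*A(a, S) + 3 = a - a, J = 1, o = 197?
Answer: 1387/7 ≈ 198.14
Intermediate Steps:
A(a, S) = -3/7 (A(a, S) = -3/7 + (a - a)/7 = -3/7 + (⅐)*0 = -3/7 + 0 = -3/7)
d(H) = -7 + 6/H
q(r, I) = 8/7 (q(r, I) = (-2 + 10)/7 = 8*(⅐) = 8/7)
o + q(d(5), A(0, J)) = 197 + 8/7 = 1387/7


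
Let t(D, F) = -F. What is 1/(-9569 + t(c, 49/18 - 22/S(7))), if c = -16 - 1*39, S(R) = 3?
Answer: -18/172159 ≈ -0.00010455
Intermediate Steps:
c = -55 (c = -16 - 39 = -55)
1/(-9569 + t(c, 49/18 - 22/S(7))) = 1/(-9569 - (49/18 - 22/3)) = 1/(-9569 - 1*(-83/18)) = 1/(-9569 + 83/18) = 1/(-172159/18) = -18/172159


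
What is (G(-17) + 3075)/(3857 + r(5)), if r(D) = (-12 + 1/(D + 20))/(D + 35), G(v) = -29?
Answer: 3046000/3856701 ≈ 0.78979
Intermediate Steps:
r(D) = (-12 + 1/(20 + D))/(35 + D)
(G(-17) + 3075)/(3857 + r(5)) = (-29 + 3075)/(3857 + (-239 - 12*5)/(700 + 5**2 + 55*5)) = 3046/(3857 + (-239 - 60)/(700 + 25 + 275)) = 3046/(3857 - 299/1000) = 3046/(3856701/1000) = 3046*(1000/3856701) = 3046000/3856701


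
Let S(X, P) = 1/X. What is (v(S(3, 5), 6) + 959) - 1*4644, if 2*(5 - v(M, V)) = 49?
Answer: -7409/2 ≈ -3704.5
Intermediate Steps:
v(M, V) = -39/2 (v(M, V) = 5 - ½*49 = 5 - 49/2 = -39/2)
(v(S(3, 5), 6) + 959) - 1*4644 = (-39/2 + 959) - 1*4644 = 1879/2 - 4644 = -7409/2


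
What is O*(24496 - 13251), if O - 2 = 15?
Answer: 191165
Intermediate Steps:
O = 17 (O = 2 + 15 = 17)
O*(24496 - 13251) = 17*(24496 - 13251) = 17*11245 = 191165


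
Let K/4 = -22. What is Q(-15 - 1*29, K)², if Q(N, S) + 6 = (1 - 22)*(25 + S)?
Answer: 1734489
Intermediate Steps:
K = -88 (K = 4*(-22) = -88)
Q(N, S) = -531 - 21*S (Q(N, S) = -6 + (1 - 22)*(25 + S) = -6 - 21*(25 + S) = -6 + (-525 - 21*S) = -531 - 21*S)
Q(-15 - 1*29, K)² = (-531 - 21*(-88))² = (-531 + 1848)² = 1317² = 1734489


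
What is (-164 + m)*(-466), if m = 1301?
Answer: -529842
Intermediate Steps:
(-164 + m)*(-466) = (-164 + 1301)*(-466) = 1137*(-466) = -529842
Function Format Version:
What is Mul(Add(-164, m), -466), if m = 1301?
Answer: -529842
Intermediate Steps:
Mul(Add(-164, m), -466) = Mul(Add(-164, 1301), -466) = Mul(1137, -466) = -529842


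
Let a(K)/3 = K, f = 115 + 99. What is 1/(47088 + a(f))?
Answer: 1/47730 ≈ 2.0951e-5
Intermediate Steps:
f = 214
a(K) = 3*K
1/(47088 + a(f)) = 1/(47088 + 3*214) = 1/(47088 + 642) = 1/47730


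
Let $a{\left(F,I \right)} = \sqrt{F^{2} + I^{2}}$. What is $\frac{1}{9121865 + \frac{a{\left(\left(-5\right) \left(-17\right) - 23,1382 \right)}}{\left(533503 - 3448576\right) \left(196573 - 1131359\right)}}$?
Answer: $\frac{583914043157126070802598601885}{5326385073283477805841746095583699027} - \frac{46982231541 \sqrt{478442}}{5326385073283477805841746095583699027} \approx 1.0963 \cdot 10^{-7}$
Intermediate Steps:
$\frac{1}{9121865 + \frac{a{\left(\left(-5\right) \left(-17\right) - 23,1382 \right)}}{\left(533503 - 3448576\right) \left(196573 - 1131359\right)}} = \frac{1}{9121865 + \frac{\sqrt{\left(\left(-5\right) \left(-17\right) - 23\right)^{2} + 1382^{2}}}{\left(533503 - 3448576\right) \left(196573 - 1131359\right)}} = \frac{1}{9121865 + \frac{\sqrt{\left(85 - 23\right)^{2} + 1909924}}{\left(-2915073\right) \left(-934786\right)}} = \frac{1}{9121865 + \frac{\sqrt{62^{2} + 1909924}}{2724969429378}} = \frac{1}{9121865 + \sqrt{3844 + 1909924} \cdot \frac{1}{2724969429378}} = \frac{1}{9121865 + \sqrt{1913768} \cdot \frac{1}{2724969429378}} = \frac{1}{9121865 + 2 \sqrt{478442} \cdot \frac{1}{2724969429378}} = \frac{1}{9121865 + \frac{\sqrt{478442}}{1362484714689}}$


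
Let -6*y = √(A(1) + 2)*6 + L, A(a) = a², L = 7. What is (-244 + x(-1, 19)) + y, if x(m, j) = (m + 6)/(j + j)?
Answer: -13967/57 - √3 ≈ -246.77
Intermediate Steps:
y = -7/6 - √3 (y = -(√(1² + 2)*6 + 7)/6 = -(√(1 + 2)*6 + 7)/6 = -(√3*6 + 7)/6 = -(6*√3 + 7)/6 = -(7 + 6*√3)/6 = -7/6 - √3 ≈ -2.8987)
x(m, j) = (6 + m)/(2*j) (x(m, j) = (6 + m)/((2*j)) = (6 + m)*(1/(2*j)) = (6 + m)/(2*j))
(-244 + x(-1, 19)) + y = (-244 + (½)*(6 - 1)/19) + (-7/6 - √3) = (-244 + (½)*(1/19)*5) + (-7/6 - √3) = (-244 + 5/38) + (-7/6 - √3) = -9267/38 + (-7/6 - √3) = -13967/57 - √3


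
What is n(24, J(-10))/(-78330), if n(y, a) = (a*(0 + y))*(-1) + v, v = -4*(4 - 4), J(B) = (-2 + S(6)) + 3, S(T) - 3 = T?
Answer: 8/2611 ≈ 0.0030640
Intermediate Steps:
S(T) = 3 + T
J(B) = 10 (J(B) = (-2 + (3 + 6)) + 3 = (-2 + 9) + 3 = 7 + 3 = 10)
v = 0 (v = -4*0 = 0)
n(y, a) = -a*y (n(y, a) = (a*(0 + y))*(-1) + 0 = (a*y)*(-1) + 0 = -a*y + 0 = -a*y)
n(24, J(-10))/(-78330) = -1*10*24/(-78330) = -240*(-1/78330) = 8/2611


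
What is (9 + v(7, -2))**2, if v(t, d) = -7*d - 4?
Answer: 361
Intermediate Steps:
v(t, d) = -4 - 7*d
(9 + v(7, -2))**2 = (9 + (-4 - 7*(-2)))**2 = (9 + (-4 + 14))**2 = (9 + 10)**2 = 19**2 = 361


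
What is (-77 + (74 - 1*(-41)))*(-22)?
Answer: -836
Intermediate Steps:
(-77 + (74 - 1*(-41)))*(-22) = (-77 + (74 + 41))*(-22) = (-77 + 115)*(-22) = 38*(-22) = -836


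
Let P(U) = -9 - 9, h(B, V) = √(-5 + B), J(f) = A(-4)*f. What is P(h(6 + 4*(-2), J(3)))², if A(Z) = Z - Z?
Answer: 324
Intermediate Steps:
A(Z) = 0
J(f) = 0 (J(f) = 0*f = 0)
P(U) = -18
P(h(6 + 4*(-2), J(3)))² = (-18)² = 324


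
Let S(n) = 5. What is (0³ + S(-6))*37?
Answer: 185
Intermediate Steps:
(0³ + S(-6))*37 = (0³ + 5)*37 = (0 + 5)*37 = 5*37 = 185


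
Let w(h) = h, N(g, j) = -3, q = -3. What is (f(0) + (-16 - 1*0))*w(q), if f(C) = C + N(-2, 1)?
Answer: 57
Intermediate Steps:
f(C) = -3 + C (f(C) = C - 3 = -3 + C)
(f(0) + (-16 - 1*0))*w(q) = ((-3 + 0) + (-16 - 1*0))*(-3) = (-3 + (-16 + 0))*(-3) = (-3 - 16)*(-3) = -19*(-3) = 57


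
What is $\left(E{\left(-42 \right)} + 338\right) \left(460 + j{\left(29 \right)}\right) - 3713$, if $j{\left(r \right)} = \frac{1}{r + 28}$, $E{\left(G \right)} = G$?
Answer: $\frac{7549775}{57} \approx 1.3245 \cdot 10^{5}$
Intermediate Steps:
$j{\left(r \right)} = \frac{1}{28 + r}$
$\left(E{\left(-42 \right)} + 338\right) \left(460 + j{\left(29 \right)}\right) - 3713 = \left(-42 + 338\right) \left(460 + \frac{1}{28 + 29}\right) - 3713 = 296 \left(460 + \frac{1}{57}\right) - 3713 = 296 \cdot \frac{26221}{57} - 3713 = \frac{7761416}{57} - 3713 = \frac{7549775}{57}$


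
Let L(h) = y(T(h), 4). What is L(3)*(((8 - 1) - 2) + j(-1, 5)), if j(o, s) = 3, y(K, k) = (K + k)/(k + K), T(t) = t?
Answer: 8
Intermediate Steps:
y(K, k) = 1 (y(K, k) = (K + k)/(K + k) = 1)
L(h) = 1
L(3)*(((8 - 1) - 2) + j(-1, 5)) = 1*(((8 - 1) - 2) + 3) = 1*((7 - 2) + 3) = 1*(5 + 3) = 1*8 = 8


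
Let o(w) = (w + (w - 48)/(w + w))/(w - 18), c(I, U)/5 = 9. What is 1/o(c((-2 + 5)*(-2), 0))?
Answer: 810/1349 ≈ 0.60044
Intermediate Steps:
c(I, U) = 45 (c(I, U) = 5*9 = 45)
o(w) = (w + (-48 + w)/(2*w))/(-18 + w) (o(w) = (w + (-48 + w)/((2*w)))/(-18 + w) = (w + (-48 + w)*(1/(2*w)))/(-18 + w) = (w + (-48 + w)/(2*w))/(-18 + w))
1/o(c((-2 + 5)*(-2), 0)) = 1/((-24 + 45² + (½)*45)/(45*(-18 + 45))) = 1/((1/45)*(-24 + 2025 + 45/2)/27) = 1/((1/45)*(1/27)*(4047/2)) = 1/(1349/810) = 810/1349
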